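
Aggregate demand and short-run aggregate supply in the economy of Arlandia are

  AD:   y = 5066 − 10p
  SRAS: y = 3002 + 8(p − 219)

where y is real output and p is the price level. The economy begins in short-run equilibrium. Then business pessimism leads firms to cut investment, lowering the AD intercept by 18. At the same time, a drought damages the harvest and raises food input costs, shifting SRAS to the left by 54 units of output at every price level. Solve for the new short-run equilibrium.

p = 214, y = 2908

After both shocks: AD is y = 5048 − 10p and SRAS is y = 1196 + 8p.
Setting them equal: 3852 = 18p, so p = 214.
y = 5048 − 10·214 = 2908.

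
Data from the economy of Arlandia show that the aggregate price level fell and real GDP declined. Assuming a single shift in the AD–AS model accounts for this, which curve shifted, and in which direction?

P fell and Y fell. An AD shift moves P and Y in the same direction; an SRAS shift moves them in opposite directions.
Here P and Y moved in the same direction, so the AD curve shifted.
Since Y fell, AD shifted left.

AD shifted left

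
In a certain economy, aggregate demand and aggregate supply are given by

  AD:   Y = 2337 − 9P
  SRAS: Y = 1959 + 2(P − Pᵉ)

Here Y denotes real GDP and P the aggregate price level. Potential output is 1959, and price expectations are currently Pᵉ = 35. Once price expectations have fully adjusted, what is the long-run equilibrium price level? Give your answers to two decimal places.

Long-run P = 42.00

Short run: with Pᵉ = 35, SRAS is Y = 1889 + 2P. Setting AD = SRAS gives 448 = 11P, so P = 40.73 and Y = 2337 − 9P = 1970.45.
Output 1970.45 is above potential 1959, so over time expected prices rise and SRAS shifts left until Y returns to 1959.
Long run: Y = 1959 on the AD curve gives 1959 = 2337 − 9P, so P = 42.00.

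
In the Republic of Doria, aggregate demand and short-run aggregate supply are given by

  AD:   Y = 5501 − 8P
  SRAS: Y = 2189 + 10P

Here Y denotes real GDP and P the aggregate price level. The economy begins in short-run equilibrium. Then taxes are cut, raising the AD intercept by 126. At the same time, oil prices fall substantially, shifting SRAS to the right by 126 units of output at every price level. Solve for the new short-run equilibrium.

After both shocks: AD is Y = 5627 − 8P and SRAS is Y = 2315 + 10P.
Setting them equal: 3312 = 18P, so P = 184.
Y = 5627 − 8·184 = 4155.

P = 184, Y = 4155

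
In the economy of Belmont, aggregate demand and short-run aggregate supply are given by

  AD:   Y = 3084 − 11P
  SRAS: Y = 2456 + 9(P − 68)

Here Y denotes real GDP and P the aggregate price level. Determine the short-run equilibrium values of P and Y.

Write SRAS as Y = 2456 + 9P − 612 = 1844 + 9P.
Set AD = SRAS: 3084 − 11P = 1844 + 9P, so 1240 = 20P and P = 62.
Then Y = 3084 − 11·62 = 2402.

P = 62, Y = 2402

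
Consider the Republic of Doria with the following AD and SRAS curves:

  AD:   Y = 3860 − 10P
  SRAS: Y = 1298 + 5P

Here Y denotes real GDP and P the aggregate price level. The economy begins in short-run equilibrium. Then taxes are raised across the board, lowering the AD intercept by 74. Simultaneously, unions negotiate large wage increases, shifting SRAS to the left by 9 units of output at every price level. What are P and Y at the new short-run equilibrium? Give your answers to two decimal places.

P = 166.47, Y = 2121.33

After both shocks: AD is Y = 3786 − 10P and SRAS is Y = 1289 + 5P.
Setting them equal: 2497 = 15P, so P = 166.47.
Substituting into AD, Y = 2121.33.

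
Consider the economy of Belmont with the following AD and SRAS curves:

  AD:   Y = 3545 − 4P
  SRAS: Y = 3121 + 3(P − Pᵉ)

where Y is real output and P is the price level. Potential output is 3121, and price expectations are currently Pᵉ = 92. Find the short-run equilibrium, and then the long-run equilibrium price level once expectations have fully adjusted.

Short run: P = 100, Y = 3145. Long run: P = 106.

Short run: with Pᵉ = 92, SRAS is Y = 2845 + 3P. Setting AD = SRAS gives 700 = 7P, so P = 100 and Y = 3545 − 4·100 = 3145.
Output 3145 is above potential 3121, so over time expected prices rise and SRAS shifts left until Y returns to 3121.
Long run: Y = 3121 on the AD curve gives 3121 = 3545 − 4P, so P = 106.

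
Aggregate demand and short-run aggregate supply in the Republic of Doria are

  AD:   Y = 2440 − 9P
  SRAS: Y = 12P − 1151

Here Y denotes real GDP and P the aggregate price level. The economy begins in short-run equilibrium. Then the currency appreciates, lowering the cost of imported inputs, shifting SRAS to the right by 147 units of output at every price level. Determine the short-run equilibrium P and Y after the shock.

P = 164, Y = 964

This is a positive supply shock: SRAS shifts right.
New SRAS: Y = 12P − 1004.
Set AD = SRAS: 2440 − 9P = 12P − 1004, so 3444 = 21P and P = 164.
Y = 2440 − 9·164 = 964.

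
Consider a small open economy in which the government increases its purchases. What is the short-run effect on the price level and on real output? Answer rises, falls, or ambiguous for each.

Price level: rises; output: rises

This is a positive demand shock: AD shifts right.
Moving along the upward-sloping SRAS curve, P rises and Y rises.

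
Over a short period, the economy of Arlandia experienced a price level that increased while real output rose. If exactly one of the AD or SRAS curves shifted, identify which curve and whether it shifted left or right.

P rose and Y rose. An AD shift moves P and Y in the same direction; an SRAS shift moves them in opposite directions.
Here P and Y moved in the same direction, so the AD curve shifted.
Since Y rose, AD shifted right.

AD shifted right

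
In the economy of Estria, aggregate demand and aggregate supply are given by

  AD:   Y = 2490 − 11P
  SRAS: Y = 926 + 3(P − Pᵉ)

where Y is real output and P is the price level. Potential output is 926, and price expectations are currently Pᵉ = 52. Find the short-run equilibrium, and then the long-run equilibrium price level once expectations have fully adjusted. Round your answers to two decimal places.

Short run: P = 122.86, Y = 1138.57. Long run: P = 142.18.

Short run: with Pᵉ = 52, SRAS is Y = 770 + 3P. Setting AD = SRAS gives 1720 = 14P, so P = 122.86 and Y = 2490 − 11P = 1138.57.
Output 1138.57 is above potential 926, so over time expected prices rise and SRAS shifts left until Y returns to 926.
Long run: Y = 926 on the AD curve gives 926 = 2490 − 11P, so P = 142.18.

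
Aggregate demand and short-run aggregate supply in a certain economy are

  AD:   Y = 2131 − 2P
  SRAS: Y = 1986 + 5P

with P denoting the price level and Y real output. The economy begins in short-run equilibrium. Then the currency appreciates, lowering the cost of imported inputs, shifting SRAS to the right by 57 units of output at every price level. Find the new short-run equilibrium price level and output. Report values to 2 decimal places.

This is a positive supply shock: SRAS shifts right.
New SRAS: Y = 2043 + 5P.
Set AD = SRAS: 2131 − 2P = 2043 + 5P, so 88 = 7P and P = 12.57.
Substituting into AD, Y = 2105.86.

P = 12.57, Y = 2105.86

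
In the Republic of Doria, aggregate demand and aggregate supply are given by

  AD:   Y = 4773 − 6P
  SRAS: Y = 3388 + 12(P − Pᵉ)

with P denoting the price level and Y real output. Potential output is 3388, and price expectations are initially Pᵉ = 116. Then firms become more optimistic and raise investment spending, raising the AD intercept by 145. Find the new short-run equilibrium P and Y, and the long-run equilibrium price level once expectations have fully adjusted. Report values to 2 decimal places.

Short run: P = 162.33, Y = 3944.00. Long run: P = 255.00.

AD shifts right: new AD is Y = 4918 − 6P. With Pᵉ = 116, SRAS is Y = 1996 + 12P.
Short run: 4918 − 6P = 1996 + 12P gives 2922 = 18P, so P = 162.33 and Y = 4918 − 6P = 3944.00.
Y = 3944.00 is above potential 3388; expectations adjust and SRAS shifts left until Y = 3388.
Long run: on the new AD curve, 3388 = 4918 − 6P gives P = 255.00.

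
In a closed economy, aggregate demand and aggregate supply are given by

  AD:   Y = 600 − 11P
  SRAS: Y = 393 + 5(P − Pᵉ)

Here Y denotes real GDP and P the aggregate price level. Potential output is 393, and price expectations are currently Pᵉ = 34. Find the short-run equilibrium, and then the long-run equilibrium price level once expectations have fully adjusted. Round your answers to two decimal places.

Short run: with Pᵉ = 34, SRAS is Y = 223 + 5P. Setting AD = SRAS gives 377 = 16P, so P = 23.56 and Y = 600 − 11P = 340.81.
Output 340.81 is below potential 393, so over time expected prices fall and SRAS shifts right until Y returns to 393.
Long run: Y = 393 on the AD curve gives 393 = 600 − 11P, so P = 18.82.

Short run: P = 23.56, Y = 340.81. Long run: P = 18.82.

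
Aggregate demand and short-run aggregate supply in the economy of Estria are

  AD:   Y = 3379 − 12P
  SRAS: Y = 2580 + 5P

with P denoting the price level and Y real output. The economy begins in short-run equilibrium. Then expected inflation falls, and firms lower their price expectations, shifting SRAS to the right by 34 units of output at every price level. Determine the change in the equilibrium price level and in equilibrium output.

This is a positive supply shock: SRAS shifts right.
New SRAS: Y = 2614 + 5P.
Set AD = SRAS: 3379 − 12P = 2614 + 5P, so 765 = 17P and P = 45.
Y = 3379 − 12·45 = 2839.
Initially P = 47, Y = 2815, so ΔP = -2 and ΔY = +24.

ΔP = -2, ΔY = +24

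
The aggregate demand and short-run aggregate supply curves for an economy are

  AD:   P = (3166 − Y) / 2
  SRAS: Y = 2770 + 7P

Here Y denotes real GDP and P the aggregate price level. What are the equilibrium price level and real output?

P = 44, Y = 3078

Rearrange AD to Y = 3166 − 2P.
Set AD = SRAS: 3166 − 2P = 2770 + 7P, so 396 = 9P and P = 44.
Then Y = 3166 − 2·44 = 3078.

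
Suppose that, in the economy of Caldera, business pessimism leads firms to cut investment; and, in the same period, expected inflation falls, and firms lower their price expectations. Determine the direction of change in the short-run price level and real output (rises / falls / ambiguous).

Price level: falls; output: ambiguous

The first event is a negative demand shock: AD shifts left, which by itself pushes P down and Y down.
The second is a favourable supply shock: SRAS shifts right, which by itself pushes P down and Y up.
Both shocks push P down, so P falls. The two shocks push Y in opposite directions, so the effect on Y is ambiguous.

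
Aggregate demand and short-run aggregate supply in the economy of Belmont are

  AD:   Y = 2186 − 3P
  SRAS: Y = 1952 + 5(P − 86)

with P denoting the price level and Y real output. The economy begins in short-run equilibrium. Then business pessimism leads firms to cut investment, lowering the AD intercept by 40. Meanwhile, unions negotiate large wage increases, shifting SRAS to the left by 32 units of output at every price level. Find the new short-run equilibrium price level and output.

After both shocks: AD is Y = 2146 − 3P and SRAS is Y = 1490 + 5P.
Setting them equal: 656 = 8P, so P = 82.
Y = 2146 − 3·82 = 1900.

P = 82, Y = 1900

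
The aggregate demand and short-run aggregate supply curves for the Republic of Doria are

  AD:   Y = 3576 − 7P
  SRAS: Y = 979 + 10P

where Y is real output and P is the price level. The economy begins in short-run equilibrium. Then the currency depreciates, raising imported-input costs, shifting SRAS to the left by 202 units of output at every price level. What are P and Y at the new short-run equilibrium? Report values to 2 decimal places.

This is a negative supply shock: SRAS shifts left.
New SRAS: Y = 777 + 10P.
Set AD = SRAS: 3576 − 7P = 777 + 10P, so 2799 = 17P and P = 164.65.
Substituting into AD, Y = 2423.47.

P = 164.65, Y = 2423.47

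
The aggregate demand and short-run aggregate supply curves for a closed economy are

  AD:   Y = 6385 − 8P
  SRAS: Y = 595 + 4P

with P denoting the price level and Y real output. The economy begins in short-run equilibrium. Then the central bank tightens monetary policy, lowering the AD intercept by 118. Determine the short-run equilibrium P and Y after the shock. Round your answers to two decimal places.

This is a negative demand shock: AD shifts left.
New AD: Y = 6267 − 8P.
Set AD = SRAS: 6267 − 8P = 595 + 4P, so 5672 = 12P and P = 472.67.
Substituting into AD, Y = 2485.67.

P = 472.67, Y = 2485.67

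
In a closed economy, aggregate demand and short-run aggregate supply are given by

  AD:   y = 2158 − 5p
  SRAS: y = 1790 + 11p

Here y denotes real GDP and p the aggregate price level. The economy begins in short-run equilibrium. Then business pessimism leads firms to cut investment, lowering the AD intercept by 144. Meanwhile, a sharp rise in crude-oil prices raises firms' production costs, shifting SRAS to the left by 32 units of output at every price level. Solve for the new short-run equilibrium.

p = 16, y = 1934

After both shocks: AD is y = 2014 − 5p and SRAS is y = 1758 + 11p.
Setting them equal: 256 = 16p, so p = 16.
y = 2014 − 5·16 = 1934.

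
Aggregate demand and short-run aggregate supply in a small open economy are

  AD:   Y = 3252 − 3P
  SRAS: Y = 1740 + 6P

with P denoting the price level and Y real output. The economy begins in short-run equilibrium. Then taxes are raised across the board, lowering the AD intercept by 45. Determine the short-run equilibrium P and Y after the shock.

P = 163, Y = 2718

This is a negative demand shock: AD shifts left.
New AD: Y = 3207 − 3P.
Set AD = SRAS: 3207 − 3P = 1740 + 6P, so 1467 = 9P and P = 163.
Y = 3207 − 3·163 = 2718.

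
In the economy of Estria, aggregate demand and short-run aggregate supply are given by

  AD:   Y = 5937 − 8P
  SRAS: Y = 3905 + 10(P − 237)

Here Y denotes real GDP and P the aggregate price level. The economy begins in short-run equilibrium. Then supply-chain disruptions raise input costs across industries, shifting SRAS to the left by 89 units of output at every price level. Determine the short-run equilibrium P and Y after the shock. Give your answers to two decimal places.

This is a negative supply shock: SRAS shifts left.
New SRAS: Y = 1446 + 10P.
Set AD = SRAS: 5937 − 8P = 1446 + 10P, so 4491 = 18P and P = 249.50.
Substituting into AD, Y = 3941.00.

P = 249.50, Y = 3941.00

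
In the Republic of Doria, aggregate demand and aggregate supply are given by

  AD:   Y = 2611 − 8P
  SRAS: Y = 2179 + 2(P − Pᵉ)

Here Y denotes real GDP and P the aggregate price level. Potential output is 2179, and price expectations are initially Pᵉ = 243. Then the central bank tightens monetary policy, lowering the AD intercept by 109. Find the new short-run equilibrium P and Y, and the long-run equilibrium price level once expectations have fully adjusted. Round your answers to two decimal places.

AD shifts left: new AD is Y = 2502 − 8P. With Pᵉ = 243, SRAS is Y = 1693 + 2P.
Short run: 2502 − 8P = 1693 + 2P gives 809 = 10P, so P = 80.90 and Y = 2502 − 8P = 1854.80.
Y = 1854.80 is below potential 2179; expectations adjust and SRAS shifts right until Y = 2179.
Long run: on the new AD curve, 2179 = 2502 − 8P gives P = 40.38.

Short run: P = 80.90, Y = 1854.80. Long run: P = 40.38.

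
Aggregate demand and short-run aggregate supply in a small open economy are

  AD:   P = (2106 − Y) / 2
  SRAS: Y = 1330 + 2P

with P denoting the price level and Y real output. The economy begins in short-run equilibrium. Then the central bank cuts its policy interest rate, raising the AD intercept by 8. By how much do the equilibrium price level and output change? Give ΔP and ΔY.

ΔP = +2, ΔY = +4

This is a positive demand shock: AD shifts right.
New AD: Y = 2114 − 2P.
Set AD = SRAS: 2114 − 2P = 1330 + 2P, so 784 = 4P and P = 196.
Y = 2114 − 2·196 = 1722.
Initially P = 194, Y = 1718, so ΔP = +2 and ΔY = +4.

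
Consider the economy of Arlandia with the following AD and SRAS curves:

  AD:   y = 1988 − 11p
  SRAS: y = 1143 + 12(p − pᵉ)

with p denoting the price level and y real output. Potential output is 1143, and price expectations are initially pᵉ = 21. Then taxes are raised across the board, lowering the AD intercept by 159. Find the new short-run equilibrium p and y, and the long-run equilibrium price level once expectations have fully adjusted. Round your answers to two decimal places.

Short run: p = 40.78, y = 1380.39. Long run: p = 62.36.

AD shifts left: new AD is y = 1829 − 11p. With pᵉ = 21, SRAS is y = 891 + 12p.
Short run: 1829 − 11p = 891 + 12p gives 938 = 23p, so p = 40.78 and y = 1829 − 11p = 1380.39.
y = 1380.39 is above potential 1143; expectations adjust and SRAS shifts left until y = 1143.
Long run: on the new AD curve, 1143 = 1829 − 11p gives p = 62.36.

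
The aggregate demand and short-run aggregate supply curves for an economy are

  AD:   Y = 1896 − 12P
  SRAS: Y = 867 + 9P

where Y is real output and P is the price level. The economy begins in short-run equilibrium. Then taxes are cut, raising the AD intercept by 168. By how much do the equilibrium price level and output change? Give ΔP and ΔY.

ΔP = +8, ΔY = +72

This is a positive demand shock: AD shifts right.
New AD: Y = 2064 − 12P.
Set AD = SRAS: 2064 − 12P = 867 + 9P, so 1197 = 21P and P = 57.
Y = 2064 − 12·57 = 1380.
Initially P = 49, Y = 1308, so ΔP = +8 and ΔY = +72.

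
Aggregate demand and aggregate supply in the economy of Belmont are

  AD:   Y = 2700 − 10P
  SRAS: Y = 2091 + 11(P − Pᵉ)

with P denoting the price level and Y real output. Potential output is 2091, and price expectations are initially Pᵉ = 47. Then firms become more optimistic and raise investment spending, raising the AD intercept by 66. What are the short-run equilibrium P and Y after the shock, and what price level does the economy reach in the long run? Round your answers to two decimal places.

Short run: P = 56.76, Y = 2198.38. Long run: P = 67.50.

AD shifts right: new AD is Y = 2766 − 10P. With Pᵉ = 47, SRAS is Y = 1574 + 11P.
Short run: 2766 − 10P = 1574 + 11P gives 1192 = 21P, so P = 56.76 and Y = 2766 − 10P = 2198.38.
Y = 2198.38 is above potential 2091; expectations adjust and SRAS shifts left until Y = 2091.
Long run: on the new AD curve, 2091 = 2766 − 10P gives P = 67.50.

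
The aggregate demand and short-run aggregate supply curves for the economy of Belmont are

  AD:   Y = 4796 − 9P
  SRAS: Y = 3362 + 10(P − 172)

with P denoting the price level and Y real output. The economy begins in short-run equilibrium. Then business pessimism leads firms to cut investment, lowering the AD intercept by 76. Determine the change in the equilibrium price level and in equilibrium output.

ΔP = -4, ΔY = -40

This is a negative demand shock: AD shifts left.
New AD: Y = 4720 − 9P.
SRAS can be written Y = 1642 + 10P.
Set AD = SRAS: 4720 − 9P = 1642 + 10P, so 3078 = 19P and P = 162.
Y = 4720 − 9·162 = 3262.
Initially P = 166, Y = 3302, so ΔP = -4 and ΔY = -40.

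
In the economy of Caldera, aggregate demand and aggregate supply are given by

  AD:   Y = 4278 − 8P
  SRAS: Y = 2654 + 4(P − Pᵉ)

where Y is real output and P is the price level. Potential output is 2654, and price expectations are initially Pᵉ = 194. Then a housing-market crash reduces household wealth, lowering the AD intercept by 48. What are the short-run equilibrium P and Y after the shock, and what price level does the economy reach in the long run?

AD shifts left: new AD is Y = 4230 − 8P. With Pᵉ = 194, SRAS is Y = 1878 + 4P.
Short run: 4230 − 8P = 1878 + 4P gives 2352 = 12P, so P = 196 and Y = 4230 − 8·196 = 2662.
Y = 2662 is above potential 2654; expectations adjust and SRAS shifts left until Y = 2654.
Long run: on the new AD curve, 2654 = 4230 − 8P gives P = 197.

Short run: P = 196, Y = 2662. Long run: P = 197.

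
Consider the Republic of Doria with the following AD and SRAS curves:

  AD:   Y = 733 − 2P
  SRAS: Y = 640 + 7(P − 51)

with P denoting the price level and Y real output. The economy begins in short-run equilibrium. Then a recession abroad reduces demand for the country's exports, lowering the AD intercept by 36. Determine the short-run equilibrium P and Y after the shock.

P = 46, Y = 605

This is a negative demand shock: AD shifts left.
New AD: Y = 697 − 2P.
SRAS can be written Y = 283 + 7P.
Set AD = SRAS: 697 − 2P = 283 + 7P, so 414 = 9P and P = 46.
Y = 697 − 2·46 = 605.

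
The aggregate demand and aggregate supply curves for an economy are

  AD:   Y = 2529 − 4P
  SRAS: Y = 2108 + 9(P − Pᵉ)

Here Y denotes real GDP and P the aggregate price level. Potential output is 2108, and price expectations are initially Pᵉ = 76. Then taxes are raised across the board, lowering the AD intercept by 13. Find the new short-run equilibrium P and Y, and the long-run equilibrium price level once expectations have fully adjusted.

AD shifts left: new AD is Y = 2516 − 4P. With Pᵉ = 76, SRAS is Y = 1424 + 9P.
Short run: 2516 − 4P = 1424 + 9P gives 1092 = 13P, so P = 84 and Y = 2516 − 4·84 = 2180.
Y = 2180 is above potential 2108; expectations adjust and SRAS shifts left until Y = 2108.
Long run: on the new AD curve, 2108 = 2516 − 4P gives P = 102.

Short run: P = 84, Y = 2180. Long run: P = 102.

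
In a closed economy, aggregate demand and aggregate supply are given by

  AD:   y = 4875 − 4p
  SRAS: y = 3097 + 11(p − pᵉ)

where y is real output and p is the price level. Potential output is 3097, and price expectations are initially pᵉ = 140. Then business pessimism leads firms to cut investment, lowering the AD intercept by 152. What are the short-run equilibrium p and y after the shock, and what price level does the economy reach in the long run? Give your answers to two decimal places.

Short run: p = 211.07, y = 3878.73. Long run: p = 406.50.

AD shifts left: new AD is y = 4723 − 4p. With pᵉ = 140, SRAS is y = 1557 + 11p.
Short run: 4723 − 4p = 1557 + 11p gives 3166 = 15p, so p = 211.07 and y = 4723 − 4p = 3878.73.
y = 3878.73 is above potential 3097; expectations adjust and SRAS shifts left until y = 3097.
Long run: on the new AD curve, 3097 = 4723 − 4p gives p = 406.50.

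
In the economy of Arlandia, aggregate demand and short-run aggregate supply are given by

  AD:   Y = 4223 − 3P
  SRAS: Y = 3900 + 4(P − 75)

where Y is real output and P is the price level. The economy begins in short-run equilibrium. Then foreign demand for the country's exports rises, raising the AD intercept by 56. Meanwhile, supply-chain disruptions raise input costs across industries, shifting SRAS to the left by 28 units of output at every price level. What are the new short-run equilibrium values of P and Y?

P = 101, Y = 3976

After both shocks: AD is Y = 4279 − 3P and SRAS is Y = 3572 + 4P.
Setting them equal: 707 = 7P, so P = 101.
Y = 4279 − 3·101 = 3976.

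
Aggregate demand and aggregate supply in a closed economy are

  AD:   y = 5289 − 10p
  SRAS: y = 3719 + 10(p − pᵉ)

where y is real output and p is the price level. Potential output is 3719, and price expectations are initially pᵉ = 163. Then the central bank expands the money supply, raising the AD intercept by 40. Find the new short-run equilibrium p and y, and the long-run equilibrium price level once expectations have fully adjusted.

Short run: p = 162, y = 3709. Long run: p = 161.

AD shifts right: new AD is y = 5329 − 10p. With pᵉ = 163, SRAS is y = 2089 + 10p.
Short run: 5329 − 10p = 2089 + 10p gives 3240 = 20p, so p = 162 and y = 5329 − 10·162 = 3709.
y = 3709 is below potential 3719; expectations adjust and SRAS shifts right until y = 3719.
Long run: on the new AD curve, 3719 = 5329 − 10p gives p = 161.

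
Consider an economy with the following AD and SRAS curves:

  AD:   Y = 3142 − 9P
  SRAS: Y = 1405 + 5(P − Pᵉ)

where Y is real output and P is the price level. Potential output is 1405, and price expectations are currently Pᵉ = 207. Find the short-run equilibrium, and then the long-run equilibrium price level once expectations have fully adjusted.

Short run: P = 198, Y = 1360. Long run: P = 193.

Short run: with Pᵉ = 207, SRAS is Y = 370 + 5P. Setting AD = SRAS gives 2772 = 14P, so P = 198 and Y = 3142 − 9·198 = 1360.
Output 1360 is below potential 1405, so over time expected prices fall and SRAS shifts right until Y returns to 1405.
Long run: Y = 1405 on the AD curve gives 1405 = 3142 − 9P, so P = 193.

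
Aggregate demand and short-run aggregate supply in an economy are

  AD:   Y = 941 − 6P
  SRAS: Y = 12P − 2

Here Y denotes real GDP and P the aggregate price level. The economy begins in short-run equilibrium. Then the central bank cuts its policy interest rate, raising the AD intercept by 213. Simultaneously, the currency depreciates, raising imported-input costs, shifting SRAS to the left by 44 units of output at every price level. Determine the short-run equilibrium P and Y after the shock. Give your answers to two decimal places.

After both shocks: AD is Y = 1154 − 6P and SRAS is Y = 12P − 46.
Setting them equal: 1200 = 18P, so P = 66.67.
Substituting into AD, Y = 754.00.

P = 66.67, Y = 754.00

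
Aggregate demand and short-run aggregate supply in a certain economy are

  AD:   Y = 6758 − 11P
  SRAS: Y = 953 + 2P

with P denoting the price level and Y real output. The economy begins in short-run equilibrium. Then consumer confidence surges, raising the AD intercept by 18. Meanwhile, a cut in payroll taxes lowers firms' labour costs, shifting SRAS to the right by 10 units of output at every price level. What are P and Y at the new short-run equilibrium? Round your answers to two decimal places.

P = 447.15, Y = 1857.31

After both shocks: AD is Y = 6776 − 11P and SRAS is Y = 963 + 2P.
Setting them equal: 5813 = 13P, so P = 447.15.
Substituting into AD, Y = 1857.31.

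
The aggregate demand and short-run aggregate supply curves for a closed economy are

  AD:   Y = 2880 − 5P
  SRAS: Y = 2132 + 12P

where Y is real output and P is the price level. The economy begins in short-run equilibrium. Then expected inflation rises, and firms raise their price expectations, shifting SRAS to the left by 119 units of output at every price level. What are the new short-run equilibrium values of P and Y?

This is a negative supply shock: SRAS shifts left.
New SRAS: Y = 2013 + 12P.
Set AD = SRAS: 2880 − 5P = 2013 + 12P, so 867 = 17P and P = 51.
Y = 2880 − 5·51 = 2625.

P = 51, Y = 2625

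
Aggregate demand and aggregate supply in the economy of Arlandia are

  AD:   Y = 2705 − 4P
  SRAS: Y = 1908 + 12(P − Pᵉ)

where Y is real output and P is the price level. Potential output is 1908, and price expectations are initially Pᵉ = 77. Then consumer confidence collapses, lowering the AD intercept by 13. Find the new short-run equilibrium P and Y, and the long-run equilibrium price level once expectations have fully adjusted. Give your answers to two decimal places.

Short run: P = 106.75, Y = 2265.00. Long run: P = 196.00.

AD shifts left: new AD is Y = 2692 − 4P. With Pᵉ = 77, SRAS is Y = 984 + 12P.
Short run: 2692 − 4P = 984 + 12P gives 1708 = 16P, so P = 106.75 and Y = 2692 − 4P = 2265.00.
Y = 2265.00 is above potential 1908; expectations adjust and SRAS shifts left until Y = 1908.
Long run: on the new AD curve, 1908 = 2692 − 4P gives P = 196.00.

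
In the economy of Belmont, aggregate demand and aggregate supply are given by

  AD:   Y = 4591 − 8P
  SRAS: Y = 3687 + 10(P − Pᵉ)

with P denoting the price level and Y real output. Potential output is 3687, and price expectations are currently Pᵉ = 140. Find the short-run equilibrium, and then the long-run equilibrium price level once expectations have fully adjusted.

Short run: with Pᵉ = 140, SRAS is Y = 2287 + 10P. Setting AD = SRAS gives 2304 = 18P, so P = 128 and Y = 4591 − 8·128 = 3567.
Output 3567 is below potential 3687, so over time expected prices fall and SRAS shifts right until Y returns to 3687.
Long run: Y = 3687 on the AD curve gives 3687 = 4591 − 8P, so P = 113.

Short run: P = 128, Y = 3567. Long run: P = 113.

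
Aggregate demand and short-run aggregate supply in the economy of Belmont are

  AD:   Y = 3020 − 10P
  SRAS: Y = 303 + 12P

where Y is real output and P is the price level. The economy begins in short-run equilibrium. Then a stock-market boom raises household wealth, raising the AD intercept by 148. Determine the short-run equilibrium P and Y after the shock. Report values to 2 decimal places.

P = 130.23, Y = 1865.73

This is a positive demand shock: AD shifts right.
New AD: Y = 3168 − 10P.
Set AD = SRAS: 3168 − 10P = 303 + 12P, so 2865 = 22P and P = 130.23.
Substituting into AD, Y = 1865.73.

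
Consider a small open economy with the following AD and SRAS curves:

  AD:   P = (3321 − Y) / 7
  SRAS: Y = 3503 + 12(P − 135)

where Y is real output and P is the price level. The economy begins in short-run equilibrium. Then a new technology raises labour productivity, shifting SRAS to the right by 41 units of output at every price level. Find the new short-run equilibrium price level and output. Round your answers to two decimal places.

This is a positive supply shock: SRAS shifts right.
New SRAS: Y = 1924 + 12P.
Set AD = SRAS: 3321 − 7P = 1924 + 12P, so 1397 = 19P and P = 73.53.
Substituting into AD, Y = 2806.32.

P = 73.53, Y = 2806.32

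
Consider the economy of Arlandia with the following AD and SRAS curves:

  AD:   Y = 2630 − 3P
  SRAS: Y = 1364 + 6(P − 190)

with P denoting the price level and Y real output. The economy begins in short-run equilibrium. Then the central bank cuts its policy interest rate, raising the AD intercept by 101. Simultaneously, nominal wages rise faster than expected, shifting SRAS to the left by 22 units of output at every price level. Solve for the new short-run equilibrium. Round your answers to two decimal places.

After both shocks: AD is Y = 2731 − 3P and SRAS is Y = 202 + 6P.
Setting them equal: 2529 = 9P, so P = 281.00.
Substituting into AD, Y = 1888.00.

P = 281.00, Y = 1888.00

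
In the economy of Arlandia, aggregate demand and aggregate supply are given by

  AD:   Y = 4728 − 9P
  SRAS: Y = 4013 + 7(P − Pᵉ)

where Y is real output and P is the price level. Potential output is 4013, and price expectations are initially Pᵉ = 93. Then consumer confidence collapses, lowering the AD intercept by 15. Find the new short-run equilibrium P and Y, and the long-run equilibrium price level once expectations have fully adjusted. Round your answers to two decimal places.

AD shifts left: new AD is Y = 4713 − 9P. With Pᵉ = 93, SRAS is Y = 3362 + 7P.
Short run: 4713 − 9P = 3362 + 7P gives 1351 = 16P, so P = 84.44 and Y = 4713 − 9P = 3953.06.
Y = 3953.06 is below potential 4013; expectations adjust and SRAS shifts right until Y = 4013.
Long run: on the new AD curve, 4013 = 4713 − 9P gives P = 77.78.

Short run: P = 84.44, Y = 3953.06. Long run: P = 77.78.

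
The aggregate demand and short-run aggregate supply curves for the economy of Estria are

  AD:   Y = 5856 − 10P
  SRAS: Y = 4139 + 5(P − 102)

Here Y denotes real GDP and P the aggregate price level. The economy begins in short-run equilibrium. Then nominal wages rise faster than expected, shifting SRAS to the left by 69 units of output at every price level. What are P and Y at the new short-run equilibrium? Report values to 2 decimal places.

P = 153.07, Y = 4325.33

This is a negative supply shock: SRAS shifts left.
New SRAS: Y = 3560 + 5P.
Set AD = SRAS: 5856 − 10P = 3560 + 5P, so 2296 = 15P and P = 153.07.
Substituting into AD, Y = 4325.33.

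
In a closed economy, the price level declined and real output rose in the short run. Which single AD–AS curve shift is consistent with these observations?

P fell and Y rose. An AD shift moves P and Y in the same direction; an SRAS shift moves them in opposite directions.
Here P and Y moved in opposite directions, so the SRAS curve shifted.
Since Y rose, SRAS shifted right.

SRAS shifted right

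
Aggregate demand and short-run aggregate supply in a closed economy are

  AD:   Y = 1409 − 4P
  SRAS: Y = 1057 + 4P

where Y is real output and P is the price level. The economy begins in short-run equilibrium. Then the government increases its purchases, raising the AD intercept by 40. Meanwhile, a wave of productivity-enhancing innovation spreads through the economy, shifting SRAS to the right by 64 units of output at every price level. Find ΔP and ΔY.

ΔP = -3, ΔY = +52

After both shocks: AD is Y = 1449 − 4P and SRAS is Y = 1121 + 4P.
Setting them equal: 328 = 8P, so P = 41.
Y = 1449 − 4·41 = 1285.
Initially P = 44, Y = 1233, so ΔP = -3 and ΔY = +52.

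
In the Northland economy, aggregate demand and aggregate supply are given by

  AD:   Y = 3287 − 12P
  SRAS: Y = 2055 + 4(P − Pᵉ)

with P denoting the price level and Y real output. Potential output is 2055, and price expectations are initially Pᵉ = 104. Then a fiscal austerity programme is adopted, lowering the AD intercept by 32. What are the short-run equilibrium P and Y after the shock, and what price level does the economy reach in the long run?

AD shifts left: new AD is Y = 3255 − 12P. With Pᵉ = 104, SRAS is Y = 1639 + 4P.
Short run: 3255 − 12P = 1639 + 4P gives 1616 = 16P, so P = 101 and Y = 3255 − 12·101 = 2043.
Y = 2043 is below potential 2055; expectations adjust and SRAS shifts right until Y = 2055.
Long run: on the new AD curve, 2055 = 3255 − 12P gives P = 100.

Short run: P = 101, Y = 2043. Long run: P = 100.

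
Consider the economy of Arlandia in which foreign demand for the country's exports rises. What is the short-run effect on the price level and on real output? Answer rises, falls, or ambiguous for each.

This is a positive demand shock: AD shifts right.
Moving along the upward-sloping SRAS curve, P rises and Y rises.

Price level: rises; output: rises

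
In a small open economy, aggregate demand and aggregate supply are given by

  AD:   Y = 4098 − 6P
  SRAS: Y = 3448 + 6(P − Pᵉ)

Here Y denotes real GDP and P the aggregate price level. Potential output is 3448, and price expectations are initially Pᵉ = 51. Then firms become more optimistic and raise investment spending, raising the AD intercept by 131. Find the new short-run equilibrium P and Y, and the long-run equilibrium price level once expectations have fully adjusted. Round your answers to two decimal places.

Short run: P = 90.58, Y = 3685.50. Long run: P = 130.17.

AD shifts right: new AD is Y = 4229 − 6P. With Pᵉ = 51, SRAS is Y = 3142 + 6P.
Short run: 4229 − 6P = 3142 + 6P gives 1087 = 12P, so P = 90.58 and Y = 4229 − 6P = 3685.50.
Y = 3685.50 is above potential 3448; expectations adjust and SRAS shifts left until Y = 3448.
Long run: on the new AD curve, 3448 = 4229 − 6P gives P = 130.17.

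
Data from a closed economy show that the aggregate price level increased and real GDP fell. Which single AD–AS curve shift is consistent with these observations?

SRAS shifted left

P rose and Y fell. An AD shift moves P and Y in the same direction; an SRAS shift moves them in opposite directions.
Here P and Y moved in opposite directions, so the SRAS curve shifted.
Since Y fell, SRAS shifted left.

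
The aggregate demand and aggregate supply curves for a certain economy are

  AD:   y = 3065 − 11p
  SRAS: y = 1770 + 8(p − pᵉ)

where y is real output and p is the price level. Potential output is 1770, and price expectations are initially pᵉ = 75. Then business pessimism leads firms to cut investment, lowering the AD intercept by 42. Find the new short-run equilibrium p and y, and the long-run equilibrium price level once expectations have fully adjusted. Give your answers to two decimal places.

AD shifts left: new AD is y = 3023 − 11p. With pᵉ = 75, SRAS is y = 1170 + 8p.
Short run: 3023 − 11p = 1170 + 8p gives 1853 = 19p, so p = 97.53 and y = 3023 − 11p = 1950.21.
y = 1950.21 is above potential 1770; expectations adjust and SRAS shifts left until y = 1770.
Long run: on the new AD curve, 1770 = 3023 − 11p gives p = 113.91.

Short run: p = 97.53, y = 1950.21. Long run: p = 113.91.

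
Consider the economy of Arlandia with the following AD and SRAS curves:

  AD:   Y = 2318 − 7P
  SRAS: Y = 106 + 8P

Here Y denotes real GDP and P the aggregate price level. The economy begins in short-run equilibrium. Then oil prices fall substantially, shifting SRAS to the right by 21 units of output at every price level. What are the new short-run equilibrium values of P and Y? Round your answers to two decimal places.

P = 146.07, Y = 1295.53

This is a positive supply shock: SRAS shifts right.
New SRAS: Y = 127 + 8P.
Set AD = SRAS: 2318 − 7P = 127 + 8P, so 2191 = 15P and P = 146.07.
Substituting into AD, Y = 1295.53.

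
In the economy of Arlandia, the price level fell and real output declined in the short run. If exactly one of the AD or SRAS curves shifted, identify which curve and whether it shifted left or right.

AD shifted left

P fell and Y fell. An AD shift moves P and Y in the same direction; an SRAS shift moves them in opposite directions.
Here P and Y moved in the same direction, so the AD curve shifted.
Since Y fell, AD shifted left.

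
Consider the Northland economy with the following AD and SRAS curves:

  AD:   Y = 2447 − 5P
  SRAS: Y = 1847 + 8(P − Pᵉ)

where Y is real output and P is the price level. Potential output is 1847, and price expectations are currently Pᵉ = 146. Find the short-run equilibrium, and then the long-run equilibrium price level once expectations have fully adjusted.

Short run: with Pᵉ = 146, SRAS is Y = 679 + 8P. Setting AD = SRAS gives 1768 = 13P, so P = 136 and Y = 2447 − 5·136 = 1767.
Output 1767 is below potential 1847, so over time expected prices fall and SRAS shifts right until Y returns to 1847.
Long run: Y = 1847 on the AD curve gives 1847 = 2447 − 5P, so P = 120.

Short run: P = 136, Y = 1767. Long run: P = 120.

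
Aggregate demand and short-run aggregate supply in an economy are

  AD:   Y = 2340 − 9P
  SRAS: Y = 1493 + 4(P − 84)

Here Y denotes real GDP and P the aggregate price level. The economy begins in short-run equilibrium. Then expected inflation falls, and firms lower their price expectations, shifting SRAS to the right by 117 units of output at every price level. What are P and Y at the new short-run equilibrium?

P = 82, Y = 1602

This is a positive supply shock: SRAS shifts right.
New SRAS: Y = 1274 + 4P.
Set AD = SRAS: 2340 − 9P = 1274 + 4P, so 1066 = 13P and P = 82.
Y = 2340 − 9·82 = 1602.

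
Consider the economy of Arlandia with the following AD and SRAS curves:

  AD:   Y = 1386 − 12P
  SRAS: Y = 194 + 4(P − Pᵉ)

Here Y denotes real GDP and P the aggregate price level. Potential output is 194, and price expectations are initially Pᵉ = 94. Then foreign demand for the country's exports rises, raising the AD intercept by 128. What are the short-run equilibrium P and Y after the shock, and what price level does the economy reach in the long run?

AD shifts right: new AD is Y = 1514 − 12P. With Pᵉ = 94, SRAS is Y = 4P − 182.
Short run: 1514 − 12P = 4P − 182 gives 1696 = 16P, so P = 106 and Y = 1514 − 12·106 = 242.
Y = 242 is above potential 194; expectations adjust and SRAS shifts left until Y = 194.
Long run: on the new AD curve, 194 = 1514 − 12P gives P = 110.

Short run: P = 106, Y = 242. Long run: P = 110.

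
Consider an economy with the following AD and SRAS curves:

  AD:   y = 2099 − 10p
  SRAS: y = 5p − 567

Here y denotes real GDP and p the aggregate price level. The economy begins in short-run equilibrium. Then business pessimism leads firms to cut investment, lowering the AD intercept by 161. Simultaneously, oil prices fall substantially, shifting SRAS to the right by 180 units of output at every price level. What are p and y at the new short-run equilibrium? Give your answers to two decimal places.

p = 155.00, y = 388.00

After both shocks: AD is y = 1938 − 10p and SRAS is y = 5p − 387.
Setting them equal: 2325 = 15p, so p = 155.00.
Substituting into AD, y = 388.00.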